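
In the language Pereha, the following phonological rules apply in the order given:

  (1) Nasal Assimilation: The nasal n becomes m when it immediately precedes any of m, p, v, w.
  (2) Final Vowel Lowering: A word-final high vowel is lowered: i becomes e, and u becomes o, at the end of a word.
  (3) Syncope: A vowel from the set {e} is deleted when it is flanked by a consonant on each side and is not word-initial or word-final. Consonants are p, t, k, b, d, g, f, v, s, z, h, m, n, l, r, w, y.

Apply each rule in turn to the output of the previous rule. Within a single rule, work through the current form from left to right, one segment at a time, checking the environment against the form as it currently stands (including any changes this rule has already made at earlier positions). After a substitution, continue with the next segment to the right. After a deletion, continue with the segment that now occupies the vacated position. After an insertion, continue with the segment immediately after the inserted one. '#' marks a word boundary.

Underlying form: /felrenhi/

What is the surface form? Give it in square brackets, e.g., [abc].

[flrnhe]

(1) Nasal Assimilation: no change — [felrenhi]
(2) Final Vowel Lowering: [felrenhi] → [felrenhe]
(3) Syncope: [felrenhe] → [flrnhe]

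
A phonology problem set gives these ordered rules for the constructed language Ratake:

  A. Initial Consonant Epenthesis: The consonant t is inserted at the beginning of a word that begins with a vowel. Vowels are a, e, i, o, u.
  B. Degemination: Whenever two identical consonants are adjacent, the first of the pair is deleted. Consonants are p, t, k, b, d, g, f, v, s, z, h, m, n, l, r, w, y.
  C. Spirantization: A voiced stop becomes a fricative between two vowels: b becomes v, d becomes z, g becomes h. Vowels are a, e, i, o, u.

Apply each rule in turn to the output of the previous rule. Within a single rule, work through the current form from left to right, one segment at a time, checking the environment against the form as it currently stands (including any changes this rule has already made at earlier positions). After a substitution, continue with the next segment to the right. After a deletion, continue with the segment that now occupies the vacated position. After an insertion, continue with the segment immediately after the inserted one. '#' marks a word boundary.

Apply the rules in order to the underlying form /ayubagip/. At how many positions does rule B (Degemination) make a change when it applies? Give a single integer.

A Initial Consonant Epenthesis: [ayubagip] → [tayubagip]
B Degemination: no change — [tayubagip]
C Spirantization: [tayubagip] → [tayuvahip]
Rule B changed 0 position(s).

0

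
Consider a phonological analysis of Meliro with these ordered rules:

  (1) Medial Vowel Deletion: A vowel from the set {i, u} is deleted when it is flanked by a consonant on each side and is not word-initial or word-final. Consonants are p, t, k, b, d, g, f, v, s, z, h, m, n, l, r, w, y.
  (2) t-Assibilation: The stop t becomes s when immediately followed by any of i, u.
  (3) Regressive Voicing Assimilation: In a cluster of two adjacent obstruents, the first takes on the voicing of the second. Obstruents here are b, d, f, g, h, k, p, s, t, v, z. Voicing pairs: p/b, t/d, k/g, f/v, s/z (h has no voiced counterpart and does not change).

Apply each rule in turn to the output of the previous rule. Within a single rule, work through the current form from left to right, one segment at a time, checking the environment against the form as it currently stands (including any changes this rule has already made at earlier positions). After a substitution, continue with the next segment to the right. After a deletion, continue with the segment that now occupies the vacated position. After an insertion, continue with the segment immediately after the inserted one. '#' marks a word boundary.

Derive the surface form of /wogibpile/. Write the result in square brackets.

[wogpple]

(1) Medial Vowel Deletion: [wogibpile] → [wogbple]
(2) t-Assibilation: no change — [wogbple]
(3) Regressive Voicing Assimilation: [wogbple] → [wogpple]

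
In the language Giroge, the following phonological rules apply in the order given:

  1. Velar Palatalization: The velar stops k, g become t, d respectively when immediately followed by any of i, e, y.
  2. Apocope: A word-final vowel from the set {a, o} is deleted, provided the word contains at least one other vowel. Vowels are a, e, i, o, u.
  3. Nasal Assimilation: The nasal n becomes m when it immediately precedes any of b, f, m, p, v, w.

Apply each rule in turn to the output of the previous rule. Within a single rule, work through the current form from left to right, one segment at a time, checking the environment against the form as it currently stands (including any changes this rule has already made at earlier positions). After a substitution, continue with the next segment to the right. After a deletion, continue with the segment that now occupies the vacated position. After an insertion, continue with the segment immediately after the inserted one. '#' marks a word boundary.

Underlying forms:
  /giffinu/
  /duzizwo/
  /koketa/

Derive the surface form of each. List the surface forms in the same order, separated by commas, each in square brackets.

[diffinu], [duzizw], [kotet]

/giffinu/:
  1 Velar Palatalization: [giffinu] → [diffinu]
  2 Apocope: no change — [diffinu]
  3 Nasal Assimilation: no change — [diffinu]
/duzizwo/:
  1 Velar Palatalization: no change — [duzizwo]
  2 Apocope: [duzizwo] → [duzizw]
  3 Nasal Assimilation: no change — [duzizw]
/koketa/:
  1 Velar Palatalization: [koketa] → [koteta]
  2 Apocope: [koteta] → [kotet]
  3 Nasal Assimilation: no change — [kotet]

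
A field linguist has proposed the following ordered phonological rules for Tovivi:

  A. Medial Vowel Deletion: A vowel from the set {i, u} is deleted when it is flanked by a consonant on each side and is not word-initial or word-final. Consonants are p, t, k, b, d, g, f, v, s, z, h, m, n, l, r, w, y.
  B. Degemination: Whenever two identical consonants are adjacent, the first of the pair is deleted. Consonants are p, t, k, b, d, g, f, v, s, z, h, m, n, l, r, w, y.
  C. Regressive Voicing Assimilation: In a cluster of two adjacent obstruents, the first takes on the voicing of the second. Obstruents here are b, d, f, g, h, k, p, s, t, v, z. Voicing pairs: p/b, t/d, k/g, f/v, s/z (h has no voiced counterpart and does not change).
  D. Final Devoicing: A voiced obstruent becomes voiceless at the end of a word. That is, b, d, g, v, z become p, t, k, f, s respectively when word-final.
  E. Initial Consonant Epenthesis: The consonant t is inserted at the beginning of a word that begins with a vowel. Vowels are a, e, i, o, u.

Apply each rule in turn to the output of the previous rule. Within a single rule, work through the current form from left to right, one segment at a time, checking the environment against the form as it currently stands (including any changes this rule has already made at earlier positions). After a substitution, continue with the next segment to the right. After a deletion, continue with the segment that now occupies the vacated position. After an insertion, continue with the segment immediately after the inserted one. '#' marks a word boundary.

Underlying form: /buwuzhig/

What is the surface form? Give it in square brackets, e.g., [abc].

[bwshk]

A Medial Vowel Deletion: [buwuzhig] → [bwzhg]
B Degemination: no change — [bwzhg]
C Regressive Voicing Assimilation: [bwzhg] → [bwshg]
D Final Devoicing: [bwshg] → [bwshk]
E Initial Consonant Epenthesis: no change — [bwshk]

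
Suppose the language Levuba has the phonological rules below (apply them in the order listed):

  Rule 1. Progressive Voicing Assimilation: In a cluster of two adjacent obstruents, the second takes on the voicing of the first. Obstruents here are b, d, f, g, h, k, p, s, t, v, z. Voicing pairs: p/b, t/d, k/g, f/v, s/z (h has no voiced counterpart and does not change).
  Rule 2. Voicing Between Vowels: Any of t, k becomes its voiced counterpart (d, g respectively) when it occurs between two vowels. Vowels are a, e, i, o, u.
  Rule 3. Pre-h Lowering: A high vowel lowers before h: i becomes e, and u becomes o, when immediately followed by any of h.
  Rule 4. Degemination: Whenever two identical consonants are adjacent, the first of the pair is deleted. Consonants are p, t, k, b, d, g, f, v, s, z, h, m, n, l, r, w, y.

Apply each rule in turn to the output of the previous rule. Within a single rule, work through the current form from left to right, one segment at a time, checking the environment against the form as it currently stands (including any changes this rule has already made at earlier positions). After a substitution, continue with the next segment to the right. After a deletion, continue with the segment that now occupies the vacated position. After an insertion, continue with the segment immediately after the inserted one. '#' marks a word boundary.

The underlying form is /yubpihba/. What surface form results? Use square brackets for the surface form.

Rule 1 Progressive Voicing Assimilation: [yubpihba] → [yubbihpa]
Rule 2 Voicing Between Vowels: no change — [yubbihpa]
Rule 3 Pre-h Lowering: [yubbihpa] → [yubbehpa]
Rule 4 Degemination: [yubbehpa] → [yubehpa]

[yubehpa]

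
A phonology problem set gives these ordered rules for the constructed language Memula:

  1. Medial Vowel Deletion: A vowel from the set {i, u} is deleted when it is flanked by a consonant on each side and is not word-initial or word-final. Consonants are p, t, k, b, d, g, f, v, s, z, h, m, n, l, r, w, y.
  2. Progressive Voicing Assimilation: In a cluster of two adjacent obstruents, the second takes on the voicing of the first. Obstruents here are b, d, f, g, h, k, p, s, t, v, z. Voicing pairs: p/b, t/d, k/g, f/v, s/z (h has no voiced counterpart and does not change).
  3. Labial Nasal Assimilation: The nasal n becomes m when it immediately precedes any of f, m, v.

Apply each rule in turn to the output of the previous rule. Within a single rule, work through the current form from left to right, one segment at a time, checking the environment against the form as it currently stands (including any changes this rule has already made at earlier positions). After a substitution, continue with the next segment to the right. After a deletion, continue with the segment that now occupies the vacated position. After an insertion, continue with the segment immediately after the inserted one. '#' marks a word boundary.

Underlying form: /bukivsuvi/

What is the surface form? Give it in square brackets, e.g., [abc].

1 Medial Vowel Deletion: [bukivsuvi] → [bkvsvi]
2 Progressive Voicing Assimilation: [bkvsvi] → [bgvzvi]
3 Labial Nasal Assimilation: no change — [bgvzvi]

[bgvzvi]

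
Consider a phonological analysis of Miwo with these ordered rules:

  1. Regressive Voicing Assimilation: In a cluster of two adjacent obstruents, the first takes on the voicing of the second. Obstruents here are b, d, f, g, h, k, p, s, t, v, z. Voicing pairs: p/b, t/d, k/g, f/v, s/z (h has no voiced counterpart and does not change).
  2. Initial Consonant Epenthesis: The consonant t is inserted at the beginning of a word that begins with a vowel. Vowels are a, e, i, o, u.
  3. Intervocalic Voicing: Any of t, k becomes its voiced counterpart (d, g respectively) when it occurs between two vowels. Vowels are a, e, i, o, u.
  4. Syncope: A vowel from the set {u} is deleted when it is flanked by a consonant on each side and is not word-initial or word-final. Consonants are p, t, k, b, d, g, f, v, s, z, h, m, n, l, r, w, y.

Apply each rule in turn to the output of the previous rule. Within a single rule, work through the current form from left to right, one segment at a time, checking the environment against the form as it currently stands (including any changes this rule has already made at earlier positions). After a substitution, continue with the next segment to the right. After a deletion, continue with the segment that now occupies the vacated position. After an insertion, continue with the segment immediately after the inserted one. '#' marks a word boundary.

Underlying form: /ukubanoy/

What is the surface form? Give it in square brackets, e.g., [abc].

1 Regressive Voicing Assimilation: no change — [ukubanoy]
2 Initial Consonant Epenthesis: [ukubanoy] → [tukubanoy]
3 Intervocalic Voicing: [tukubanoy] → [tugubanoy]
4 Syncope: [tugubanoy] → [tgbanoy]

[tgbanoy]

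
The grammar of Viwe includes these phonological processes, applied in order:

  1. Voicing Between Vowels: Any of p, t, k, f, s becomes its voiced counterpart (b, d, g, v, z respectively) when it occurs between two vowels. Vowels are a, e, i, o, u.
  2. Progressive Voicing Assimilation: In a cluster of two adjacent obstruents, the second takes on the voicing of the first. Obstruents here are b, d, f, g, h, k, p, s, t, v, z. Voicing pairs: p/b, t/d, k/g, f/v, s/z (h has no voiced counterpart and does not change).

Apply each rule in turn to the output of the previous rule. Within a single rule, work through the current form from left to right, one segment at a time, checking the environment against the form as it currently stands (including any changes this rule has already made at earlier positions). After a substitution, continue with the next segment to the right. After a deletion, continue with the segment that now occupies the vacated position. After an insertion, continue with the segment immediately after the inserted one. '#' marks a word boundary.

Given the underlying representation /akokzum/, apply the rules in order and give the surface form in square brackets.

1 Voicing Between Vowels: [akokzum] → [agokzum]
2 Progressive Voicing Assimilation: [agokzum] → [agoksum]

[agoksum]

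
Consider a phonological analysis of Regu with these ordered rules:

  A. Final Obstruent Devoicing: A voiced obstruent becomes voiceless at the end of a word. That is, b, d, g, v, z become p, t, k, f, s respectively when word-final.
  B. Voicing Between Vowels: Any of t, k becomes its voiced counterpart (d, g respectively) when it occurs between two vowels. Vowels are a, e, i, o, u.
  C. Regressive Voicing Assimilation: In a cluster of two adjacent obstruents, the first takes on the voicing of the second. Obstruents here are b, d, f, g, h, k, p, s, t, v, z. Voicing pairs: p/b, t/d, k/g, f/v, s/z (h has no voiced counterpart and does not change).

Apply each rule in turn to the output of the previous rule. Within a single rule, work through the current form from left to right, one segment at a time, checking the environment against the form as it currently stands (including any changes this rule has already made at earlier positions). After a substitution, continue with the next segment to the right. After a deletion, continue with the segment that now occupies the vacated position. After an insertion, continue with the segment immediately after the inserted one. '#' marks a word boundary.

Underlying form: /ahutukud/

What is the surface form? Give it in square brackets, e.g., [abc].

A Final Obstruent Devoicing: [ahutukud] → [ahutukut]
B Voicing Between Vowels: [ahutukut] → [ahudugut]
C Regressive Voicing Assimilation: no change — [ahudugut]

[ahudugut]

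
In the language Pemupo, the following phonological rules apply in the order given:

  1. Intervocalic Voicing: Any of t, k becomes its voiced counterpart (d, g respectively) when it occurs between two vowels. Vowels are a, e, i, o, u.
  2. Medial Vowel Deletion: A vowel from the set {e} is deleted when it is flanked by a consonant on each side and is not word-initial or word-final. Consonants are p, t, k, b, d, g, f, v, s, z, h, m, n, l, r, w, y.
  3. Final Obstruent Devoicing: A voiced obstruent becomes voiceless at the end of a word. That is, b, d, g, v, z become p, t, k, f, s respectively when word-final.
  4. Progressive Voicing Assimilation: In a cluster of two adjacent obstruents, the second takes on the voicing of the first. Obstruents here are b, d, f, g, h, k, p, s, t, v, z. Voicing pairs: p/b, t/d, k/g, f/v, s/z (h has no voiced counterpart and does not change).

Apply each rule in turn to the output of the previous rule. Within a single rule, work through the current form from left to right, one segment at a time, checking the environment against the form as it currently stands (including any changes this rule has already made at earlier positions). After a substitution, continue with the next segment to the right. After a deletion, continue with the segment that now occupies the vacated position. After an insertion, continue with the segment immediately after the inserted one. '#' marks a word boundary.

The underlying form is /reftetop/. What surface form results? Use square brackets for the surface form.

[rfttop]

1 Intervocalic Voicing: [reftetop] → [reftedop]
2 Medial Vowel Deletion: [reftedop] → [rftdop]
3 Final Obstruent Devoicing: no change — [rftdop]
4 Progressive Voicing Assimilation: [rftdop] → [rfttop]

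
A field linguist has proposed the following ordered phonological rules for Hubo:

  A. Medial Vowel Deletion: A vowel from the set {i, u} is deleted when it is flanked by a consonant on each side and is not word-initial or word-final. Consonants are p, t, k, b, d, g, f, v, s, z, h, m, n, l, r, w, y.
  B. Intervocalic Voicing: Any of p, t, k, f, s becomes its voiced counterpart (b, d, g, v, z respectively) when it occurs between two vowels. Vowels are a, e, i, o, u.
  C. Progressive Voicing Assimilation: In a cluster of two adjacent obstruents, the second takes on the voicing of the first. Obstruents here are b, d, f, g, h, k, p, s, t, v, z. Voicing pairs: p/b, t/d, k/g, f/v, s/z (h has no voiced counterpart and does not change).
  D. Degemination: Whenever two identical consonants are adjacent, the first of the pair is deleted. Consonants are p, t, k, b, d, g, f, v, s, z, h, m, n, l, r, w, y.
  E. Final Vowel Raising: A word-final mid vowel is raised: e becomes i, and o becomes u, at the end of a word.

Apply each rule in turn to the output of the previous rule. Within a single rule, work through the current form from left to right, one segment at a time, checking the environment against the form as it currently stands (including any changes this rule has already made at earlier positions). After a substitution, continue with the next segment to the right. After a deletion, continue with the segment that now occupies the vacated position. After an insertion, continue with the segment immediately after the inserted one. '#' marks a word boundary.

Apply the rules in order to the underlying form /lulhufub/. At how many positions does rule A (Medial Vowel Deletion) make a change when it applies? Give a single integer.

3

A Medial Vowel Deletion: [lulhufub] → [llhfb]
B Intervocalic Voicing: no change — [llhfb]
C Progressive Voicing Assimilation: [llhfb] → [llhfp]
D Degemination: [llhfp] → [lhfp]
E Final Vowel Raising: no change — [lhfp]
Rule A changed 3 position(s).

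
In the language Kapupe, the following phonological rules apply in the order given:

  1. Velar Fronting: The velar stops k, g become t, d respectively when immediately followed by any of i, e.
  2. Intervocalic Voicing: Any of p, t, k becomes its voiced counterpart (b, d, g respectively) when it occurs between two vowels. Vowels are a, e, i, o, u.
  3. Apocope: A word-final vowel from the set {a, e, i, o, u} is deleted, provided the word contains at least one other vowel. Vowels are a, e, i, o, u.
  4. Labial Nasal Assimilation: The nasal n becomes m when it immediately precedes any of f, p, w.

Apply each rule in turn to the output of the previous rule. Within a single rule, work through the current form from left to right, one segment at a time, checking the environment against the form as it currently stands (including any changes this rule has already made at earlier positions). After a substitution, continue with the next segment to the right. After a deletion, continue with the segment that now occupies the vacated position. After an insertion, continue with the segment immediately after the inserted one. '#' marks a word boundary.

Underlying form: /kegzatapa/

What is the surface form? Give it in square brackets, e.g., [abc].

1 Velar Fronting: [kegzatapa] → [tegzatapa]
2 Intervocalic Voicing: [tegzatapa] → [tegzadaba]
3 Apocope: [tegzadaba] → [tegzadab]
4 Labial Nasal Assimilation: no change — [tegzadab]

[tegzadab]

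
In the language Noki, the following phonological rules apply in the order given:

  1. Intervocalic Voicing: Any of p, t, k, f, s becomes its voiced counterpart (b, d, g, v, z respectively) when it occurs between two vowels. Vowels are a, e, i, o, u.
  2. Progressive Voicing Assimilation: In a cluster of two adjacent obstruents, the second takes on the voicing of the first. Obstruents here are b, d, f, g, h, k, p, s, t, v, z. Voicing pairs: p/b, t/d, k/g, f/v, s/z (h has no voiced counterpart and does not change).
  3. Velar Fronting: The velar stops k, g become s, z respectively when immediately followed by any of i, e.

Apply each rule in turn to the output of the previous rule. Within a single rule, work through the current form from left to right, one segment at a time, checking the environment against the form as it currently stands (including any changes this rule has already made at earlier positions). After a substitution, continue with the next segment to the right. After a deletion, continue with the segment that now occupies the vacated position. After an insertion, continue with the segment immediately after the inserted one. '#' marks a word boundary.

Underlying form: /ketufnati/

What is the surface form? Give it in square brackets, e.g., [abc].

1 Intervocalic Voicing: [ketufnati] → [kedufnadi]
2 Progressive Voicing Assimilation: no change — [kedufnadi]
3 Velar Fronting: [kedufnadi] → [sedufnadi]

[sedufnadi]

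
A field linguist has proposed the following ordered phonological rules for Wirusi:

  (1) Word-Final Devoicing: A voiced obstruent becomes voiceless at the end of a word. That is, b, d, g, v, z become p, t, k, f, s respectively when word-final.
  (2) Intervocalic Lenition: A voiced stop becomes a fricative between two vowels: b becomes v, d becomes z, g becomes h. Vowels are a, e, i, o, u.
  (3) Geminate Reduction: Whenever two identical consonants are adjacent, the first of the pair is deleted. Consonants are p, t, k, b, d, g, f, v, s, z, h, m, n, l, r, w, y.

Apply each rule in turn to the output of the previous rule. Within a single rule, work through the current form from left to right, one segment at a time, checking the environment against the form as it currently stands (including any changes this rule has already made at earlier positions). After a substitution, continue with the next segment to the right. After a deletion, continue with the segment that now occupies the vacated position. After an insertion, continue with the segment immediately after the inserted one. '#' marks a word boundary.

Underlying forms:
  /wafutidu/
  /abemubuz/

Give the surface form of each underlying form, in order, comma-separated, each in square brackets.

[wafutizu], [avemuvus]

/wafutidu/:
  (1) Word-Final Devoicing: no change — [wafutidu]
  (2) Intervocalic Lenition: [wafutidu] → [wafutizu]
  (3) Geminate Reduction: no change — [wafutizu]
/abemubuz/:
  (1) Word-Final Devoicing: [abemubuz] → [abemubus]
  (2) Intervocalic Lenition: [abemubus] → [avemuvus]
  (3) Geminate Reduction: no change — [avemuvus]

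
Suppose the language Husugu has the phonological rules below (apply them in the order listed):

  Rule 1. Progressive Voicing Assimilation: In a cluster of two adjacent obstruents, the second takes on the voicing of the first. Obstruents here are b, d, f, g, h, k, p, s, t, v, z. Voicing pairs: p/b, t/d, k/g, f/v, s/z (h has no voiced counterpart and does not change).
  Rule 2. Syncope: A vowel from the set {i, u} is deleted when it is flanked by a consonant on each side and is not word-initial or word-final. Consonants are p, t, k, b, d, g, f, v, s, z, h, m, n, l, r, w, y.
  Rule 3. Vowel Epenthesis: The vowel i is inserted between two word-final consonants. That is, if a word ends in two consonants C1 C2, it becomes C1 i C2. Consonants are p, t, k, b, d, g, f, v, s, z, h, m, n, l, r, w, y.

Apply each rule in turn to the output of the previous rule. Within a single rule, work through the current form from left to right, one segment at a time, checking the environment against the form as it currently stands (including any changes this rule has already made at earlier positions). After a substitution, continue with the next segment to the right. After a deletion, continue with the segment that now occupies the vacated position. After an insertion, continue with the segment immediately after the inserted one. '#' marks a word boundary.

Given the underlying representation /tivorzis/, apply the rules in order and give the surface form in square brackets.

Rule 1 Progressive Voicing Assimilation: no change — [tivorzis]
Rule 2 Syncope: [tivorzis] → [tvorzs]
Rule 3 Vowel Epenthesis: [tvorzs] → [tvorzis]

[tvorzis]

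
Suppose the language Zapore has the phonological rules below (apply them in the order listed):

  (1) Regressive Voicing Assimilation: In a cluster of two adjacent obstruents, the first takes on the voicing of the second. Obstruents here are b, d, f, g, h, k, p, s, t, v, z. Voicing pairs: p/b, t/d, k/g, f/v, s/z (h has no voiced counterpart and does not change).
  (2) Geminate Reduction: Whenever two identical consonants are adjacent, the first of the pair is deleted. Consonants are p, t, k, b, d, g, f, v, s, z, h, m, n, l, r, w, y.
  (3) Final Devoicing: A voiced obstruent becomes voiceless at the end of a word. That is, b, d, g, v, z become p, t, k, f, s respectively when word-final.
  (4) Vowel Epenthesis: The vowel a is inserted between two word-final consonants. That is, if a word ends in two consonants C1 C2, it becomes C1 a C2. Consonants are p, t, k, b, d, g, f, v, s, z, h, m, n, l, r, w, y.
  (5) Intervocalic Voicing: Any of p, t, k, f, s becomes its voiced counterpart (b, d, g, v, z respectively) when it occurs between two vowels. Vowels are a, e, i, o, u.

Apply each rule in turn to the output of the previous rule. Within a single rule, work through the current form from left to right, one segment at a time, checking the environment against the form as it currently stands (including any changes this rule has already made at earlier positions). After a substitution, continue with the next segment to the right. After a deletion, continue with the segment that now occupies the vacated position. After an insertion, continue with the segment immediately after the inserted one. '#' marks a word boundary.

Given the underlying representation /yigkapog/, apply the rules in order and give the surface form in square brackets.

(1) Regressive Voicing Assimilation: [yigkapog] → [yikkapog]
(2) Geminate Reduction: [yikkapog] → [yikapog]
(3) Final Devoicing: [yikapog] → [yikapok]
(4) Vowel Epenthesis: no change — [yikapok]
(5) Intervocalic Voicing: [yikapok] → [yigabok]

[yigabok]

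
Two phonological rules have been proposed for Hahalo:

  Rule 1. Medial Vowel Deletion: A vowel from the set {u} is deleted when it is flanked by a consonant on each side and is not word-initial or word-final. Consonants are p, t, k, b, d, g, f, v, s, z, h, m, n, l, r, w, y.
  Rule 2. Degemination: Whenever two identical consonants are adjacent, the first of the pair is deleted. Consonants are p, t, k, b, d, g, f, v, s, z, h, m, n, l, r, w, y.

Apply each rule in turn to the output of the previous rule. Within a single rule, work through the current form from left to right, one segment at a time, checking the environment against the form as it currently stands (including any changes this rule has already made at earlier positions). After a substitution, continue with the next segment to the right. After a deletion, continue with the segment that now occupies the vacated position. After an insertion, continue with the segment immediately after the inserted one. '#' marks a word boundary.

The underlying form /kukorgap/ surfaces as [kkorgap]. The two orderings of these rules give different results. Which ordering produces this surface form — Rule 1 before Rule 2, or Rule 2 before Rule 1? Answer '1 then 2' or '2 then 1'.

Order 1 then 2:
  1 Medial Vowel Deletion: [kukorgap] → [kkorgap]
  2 Degemination: [kkorgap] → [korgap]
  result: [korgap]
Order 2 then 1:
  2 Degemination: no change — [kukorgap]
  1 Medial Vowel Deletion: [kukorgap] → [kkorgap]
  result: [kkorgap]

2 then 1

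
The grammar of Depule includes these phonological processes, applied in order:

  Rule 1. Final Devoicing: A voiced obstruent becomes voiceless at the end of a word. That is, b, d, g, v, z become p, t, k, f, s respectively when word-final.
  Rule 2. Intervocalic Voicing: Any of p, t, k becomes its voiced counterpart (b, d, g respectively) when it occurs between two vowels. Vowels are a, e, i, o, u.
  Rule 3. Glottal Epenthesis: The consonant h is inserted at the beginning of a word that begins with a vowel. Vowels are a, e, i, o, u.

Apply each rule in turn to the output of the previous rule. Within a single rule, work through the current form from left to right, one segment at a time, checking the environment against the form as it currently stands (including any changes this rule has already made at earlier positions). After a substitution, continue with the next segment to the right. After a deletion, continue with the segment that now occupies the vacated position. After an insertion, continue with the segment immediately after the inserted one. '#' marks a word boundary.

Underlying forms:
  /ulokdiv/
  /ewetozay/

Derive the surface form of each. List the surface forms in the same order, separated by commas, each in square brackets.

/ulokdiv/:
  Rule 1 Final Devoicing: [ulokdiv] → [ulokdif]
  Rule 2 Intervocalic Voicing: no change — [ulokdif]
  Rule 3 Glottal Epenthesis: [ulokdif] → [hulokdif]
/ewetozay/:
  Rule 1 Final Devoicing: no change — [ewetozay]
  Rule 2 Intervocalic Voicing: [ewetozay] → [ewedozay]
  Rule 3 Glottal Epenthesis: [ewedozay] → [hewedozay]

[hulokdif], [hewedozay]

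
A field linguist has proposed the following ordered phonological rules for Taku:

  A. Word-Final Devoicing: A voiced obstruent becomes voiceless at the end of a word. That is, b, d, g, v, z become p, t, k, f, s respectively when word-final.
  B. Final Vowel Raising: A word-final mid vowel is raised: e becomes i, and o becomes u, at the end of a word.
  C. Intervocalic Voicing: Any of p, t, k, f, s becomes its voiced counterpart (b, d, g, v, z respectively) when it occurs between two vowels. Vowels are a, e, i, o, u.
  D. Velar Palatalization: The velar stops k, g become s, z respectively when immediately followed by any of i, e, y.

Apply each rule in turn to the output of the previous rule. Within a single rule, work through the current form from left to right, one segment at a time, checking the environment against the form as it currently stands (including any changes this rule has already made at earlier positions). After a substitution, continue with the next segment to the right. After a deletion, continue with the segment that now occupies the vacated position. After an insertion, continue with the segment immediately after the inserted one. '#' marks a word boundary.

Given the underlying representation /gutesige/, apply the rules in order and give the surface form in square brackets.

A Word-Final Devoicing: no change — [gutesige]
B Final Vowel Raising: [gutesige] → [gutesigi]
C Intervocalic Voicing: [gutesigi] → [gudezigi]
D Velar Palatalization: [gudezigi] → [gudezizi]

[gudezizi]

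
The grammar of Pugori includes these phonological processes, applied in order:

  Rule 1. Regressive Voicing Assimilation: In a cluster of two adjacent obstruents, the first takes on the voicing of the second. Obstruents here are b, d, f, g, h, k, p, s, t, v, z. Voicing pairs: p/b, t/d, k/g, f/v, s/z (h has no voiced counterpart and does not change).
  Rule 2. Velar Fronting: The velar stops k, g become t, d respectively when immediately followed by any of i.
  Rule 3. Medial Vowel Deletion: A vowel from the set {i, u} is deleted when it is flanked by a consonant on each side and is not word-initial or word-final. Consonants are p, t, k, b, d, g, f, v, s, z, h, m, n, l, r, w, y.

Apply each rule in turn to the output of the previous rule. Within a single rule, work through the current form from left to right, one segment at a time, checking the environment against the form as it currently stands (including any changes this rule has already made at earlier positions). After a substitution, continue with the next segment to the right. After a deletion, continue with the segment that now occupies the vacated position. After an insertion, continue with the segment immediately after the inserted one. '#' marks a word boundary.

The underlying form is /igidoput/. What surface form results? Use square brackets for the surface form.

Rule 1 Regressive Voicing Assimilation: no change — [igidoput]
Rule 2 Velar Fronting: [igidoput] → [ididoput]
Rule 3 Medial Vowel Deletion: [ididoput] → [iddopt]

[iddopt]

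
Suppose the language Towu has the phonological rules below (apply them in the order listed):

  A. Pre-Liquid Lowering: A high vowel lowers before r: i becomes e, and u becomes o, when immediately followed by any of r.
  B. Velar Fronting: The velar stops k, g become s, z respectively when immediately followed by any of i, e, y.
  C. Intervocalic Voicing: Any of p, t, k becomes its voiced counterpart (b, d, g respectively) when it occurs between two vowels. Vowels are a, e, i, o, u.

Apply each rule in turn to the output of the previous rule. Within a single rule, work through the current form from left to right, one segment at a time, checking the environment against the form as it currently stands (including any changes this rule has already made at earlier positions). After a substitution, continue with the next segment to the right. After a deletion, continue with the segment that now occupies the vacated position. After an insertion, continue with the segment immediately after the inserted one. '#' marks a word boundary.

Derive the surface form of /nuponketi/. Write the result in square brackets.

A Pre-Liquid Lowering: no change — [nuponketi]
B Velar Fronting: [nuponketi] → [nuponseti]
C Intervocalic Voicing: [nuponseti] → [nubonsedi]

[nubonsedi]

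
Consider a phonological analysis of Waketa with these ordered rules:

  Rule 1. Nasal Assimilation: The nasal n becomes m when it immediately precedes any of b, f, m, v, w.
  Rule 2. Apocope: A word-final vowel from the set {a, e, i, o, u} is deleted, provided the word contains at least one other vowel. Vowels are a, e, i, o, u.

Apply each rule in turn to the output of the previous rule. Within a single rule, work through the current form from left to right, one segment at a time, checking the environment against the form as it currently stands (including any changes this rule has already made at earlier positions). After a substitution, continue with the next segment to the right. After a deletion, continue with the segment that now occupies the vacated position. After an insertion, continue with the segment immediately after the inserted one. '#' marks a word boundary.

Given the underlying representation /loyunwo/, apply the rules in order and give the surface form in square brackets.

[loyumw]

Rule 1 Nasal Assimilation: [loyunwo] → [loyumwo]
Rule 2 Apocope: [loyumwo] → [loyumw]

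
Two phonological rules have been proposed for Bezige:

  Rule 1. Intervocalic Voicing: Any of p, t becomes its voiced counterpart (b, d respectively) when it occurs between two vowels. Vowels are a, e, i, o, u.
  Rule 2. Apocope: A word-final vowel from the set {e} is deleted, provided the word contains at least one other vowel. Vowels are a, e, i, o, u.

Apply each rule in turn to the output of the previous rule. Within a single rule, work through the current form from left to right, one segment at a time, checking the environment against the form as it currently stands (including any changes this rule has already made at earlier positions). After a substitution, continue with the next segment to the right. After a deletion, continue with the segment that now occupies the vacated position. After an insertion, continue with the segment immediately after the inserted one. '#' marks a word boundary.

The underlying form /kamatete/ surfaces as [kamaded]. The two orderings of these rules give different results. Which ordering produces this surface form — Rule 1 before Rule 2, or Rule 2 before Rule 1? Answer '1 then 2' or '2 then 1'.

1 then 2

Order 1 then 2:
  1 Intervocalic Voicing: [kamatete] → [kamadede]
  2 Apocope: [kamadede] → [kamaded]
  result: [kamaded]
Order 2 then 1:
  2 Apocope: [kamatete] → [kamatet]
  1 Intervocalic Voicing: [kamatet] → [kamadet]
  result: [kamadet]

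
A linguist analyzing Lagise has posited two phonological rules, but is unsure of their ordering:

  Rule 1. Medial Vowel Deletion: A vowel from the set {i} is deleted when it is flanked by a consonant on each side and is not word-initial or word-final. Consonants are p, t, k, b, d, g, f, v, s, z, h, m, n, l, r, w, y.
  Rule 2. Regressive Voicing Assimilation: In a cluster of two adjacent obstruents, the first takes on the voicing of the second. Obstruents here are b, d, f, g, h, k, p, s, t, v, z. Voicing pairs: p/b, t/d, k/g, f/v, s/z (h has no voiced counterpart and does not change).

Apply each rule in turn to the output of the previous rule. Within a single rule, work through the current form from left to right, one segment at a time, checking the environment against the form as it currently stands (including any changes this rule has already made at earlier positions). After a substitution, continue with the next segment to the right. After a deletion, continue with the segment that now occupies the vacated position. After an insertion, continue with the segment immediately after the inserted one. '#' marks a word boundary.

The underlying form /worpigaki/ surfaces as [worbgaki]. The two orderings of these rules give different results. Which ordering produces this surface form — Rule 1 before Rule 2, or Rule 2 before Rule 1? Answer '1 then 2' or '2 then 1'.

Order 1 then 2:
  1 Medial Vowel Deletion: [worpigaki] → [worpgaki]
  2 Regressive Voicing Assimilation: [worpgaki] → [worbgaki]
  result: [worbgaki]
Order 2 then 1:
  2 Regressive Voicing Assimilation: no change — [worpigaki]
  1 Medial Vowel Deletion: [worpigaki] → [worpgaki]
  result: [worpgaki]

1 then 2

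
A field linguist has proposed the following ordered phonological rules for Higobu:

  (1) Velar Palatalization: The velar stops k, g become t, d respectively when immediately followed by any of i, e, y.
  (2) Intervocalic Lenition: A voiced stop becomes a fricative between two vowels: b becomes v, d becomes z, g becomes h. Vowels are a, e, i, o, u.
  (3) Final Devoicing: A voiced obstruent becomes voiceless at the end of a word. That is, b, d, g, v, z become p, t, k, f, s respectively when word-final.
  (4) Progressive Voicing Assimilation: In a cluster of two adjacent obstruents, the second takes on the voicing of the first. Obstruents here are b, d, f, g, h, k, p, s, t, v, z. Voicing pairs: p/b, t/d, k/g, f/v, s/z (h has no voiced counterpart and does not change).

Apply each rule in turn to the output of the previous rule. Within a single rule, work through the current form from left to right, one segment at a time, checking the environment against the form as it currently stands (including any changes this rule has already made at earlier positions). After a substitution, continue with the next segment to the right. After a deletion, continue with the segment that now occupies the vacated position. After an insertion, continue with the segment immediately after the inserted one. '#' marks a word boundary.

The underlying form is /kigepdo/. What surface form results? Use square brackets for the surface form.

[tizepto]

(1) Velar Palatalization: [kigepdo] → [tidepdo]
(2) Intervocalic Lenition: [tidepdo] → [tizepdo]
(3) Final Devoicing: no change — [tizepdo]
(4) Progressive Voicing Assimilation: [tizepdo] → [tizepto]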